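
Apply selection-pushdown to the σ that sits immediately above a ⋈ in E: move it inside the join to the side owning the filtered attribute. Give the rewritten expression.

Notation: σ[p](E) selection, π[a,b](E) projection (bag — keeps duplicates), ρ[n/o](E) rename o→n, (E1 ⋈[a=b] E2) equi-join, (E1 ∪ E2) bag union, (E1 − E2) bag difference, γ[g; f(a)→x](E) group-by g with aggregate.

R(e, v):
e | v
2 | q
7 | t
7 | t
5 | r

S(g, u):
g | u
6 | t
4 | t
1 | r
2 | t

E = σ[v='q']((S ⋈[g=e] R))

σ filters on v, owned by the right side.
E' = (S ⋈[g=e] σ[v='q'](R))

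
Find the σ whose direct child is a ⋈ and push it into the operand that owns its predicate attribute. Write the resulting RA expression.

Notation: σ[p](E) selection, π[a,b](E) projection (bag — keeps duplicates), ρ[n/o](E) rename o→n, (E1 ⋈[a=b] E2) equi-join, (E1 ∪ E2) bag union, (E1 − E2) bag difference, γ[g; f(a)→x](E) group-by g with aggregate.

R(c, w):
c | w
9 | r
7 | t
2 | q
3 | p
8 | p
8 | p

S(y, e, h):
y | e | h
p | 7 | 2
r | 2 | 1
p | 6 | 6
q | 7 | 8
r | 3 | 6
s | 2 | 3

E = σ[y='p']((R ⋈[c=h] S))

σ filters on y, owned by the right side.
E' = (R ⋈[c=h] σ[y='p'](S))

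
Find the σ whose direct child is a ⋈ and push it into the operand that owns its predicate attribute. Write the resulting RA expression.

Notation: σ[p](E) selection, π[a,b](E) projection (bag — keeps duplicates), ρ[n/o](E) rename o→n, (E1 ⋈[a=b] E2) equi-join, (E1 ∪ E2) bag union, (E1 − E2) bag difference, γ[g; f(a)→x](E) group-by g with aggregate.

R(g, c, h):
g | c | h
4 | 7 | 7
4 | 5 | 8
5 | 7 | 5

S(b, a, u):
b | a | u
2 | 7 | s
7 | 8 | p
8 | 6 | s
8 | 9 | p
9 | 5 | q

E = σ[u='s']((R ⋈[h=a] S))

σ filters on u, owned by the right side.
E' = (R ⋈[h=a] σ[u='s'](S))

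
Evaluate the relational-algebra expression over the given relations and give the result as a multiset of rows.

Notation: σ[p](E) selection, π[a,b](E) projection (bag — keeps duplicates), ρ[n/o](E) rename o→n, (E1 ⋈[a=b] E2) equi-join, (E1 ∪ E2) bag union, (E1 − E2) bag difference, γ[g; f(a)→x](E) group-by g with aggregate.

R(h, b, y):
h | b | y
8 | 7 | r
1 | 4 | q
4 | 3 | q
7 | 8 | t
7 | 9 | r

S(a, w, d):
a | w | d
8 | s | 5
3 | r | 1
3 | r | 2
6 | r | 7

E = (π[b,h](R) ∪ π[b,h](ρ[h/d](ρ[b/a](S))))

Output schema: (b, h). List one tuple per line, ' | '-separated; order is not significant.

Per-node cardinality:
  R → 5
  π[b,h](R) → 5
  S → 4
  ρ[b/a](S) → 4
  ρ[h/d](ρ[b/a](S)) → 4
  π[b,h](ρ[h/d](ρ[b/a](S))) → 4
  (π[b,h](R) ∪ π[b,h](ρ[h/d](ρ[b/a](S)))) → 9

== RESULT ==
b | h
3 | 1
3 | 2
3 | 4
4 | 1
6 | 7
7 | 8
8 | 5
8 | 7
9 | 7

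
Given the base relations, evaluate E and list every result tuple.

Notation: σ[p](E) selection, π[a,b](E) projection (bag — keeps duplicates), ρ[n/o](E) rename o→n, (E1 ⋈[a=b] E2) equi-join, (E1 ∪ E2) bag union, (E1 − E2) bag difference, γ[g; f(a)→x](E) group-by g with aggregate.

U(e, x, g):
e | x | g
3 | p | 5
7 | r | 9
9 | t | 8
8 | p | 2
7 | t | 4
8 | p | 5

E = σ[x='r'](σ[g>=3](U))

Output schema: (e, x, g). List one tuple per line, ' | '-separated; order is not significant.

Row counts bottom-up:
  U → 6
  σ[g>=3](U) → 5
  σ[x='r'](σ[g>=3](U)) → 1

== RESULT ==
e | x | g
7 | r | 9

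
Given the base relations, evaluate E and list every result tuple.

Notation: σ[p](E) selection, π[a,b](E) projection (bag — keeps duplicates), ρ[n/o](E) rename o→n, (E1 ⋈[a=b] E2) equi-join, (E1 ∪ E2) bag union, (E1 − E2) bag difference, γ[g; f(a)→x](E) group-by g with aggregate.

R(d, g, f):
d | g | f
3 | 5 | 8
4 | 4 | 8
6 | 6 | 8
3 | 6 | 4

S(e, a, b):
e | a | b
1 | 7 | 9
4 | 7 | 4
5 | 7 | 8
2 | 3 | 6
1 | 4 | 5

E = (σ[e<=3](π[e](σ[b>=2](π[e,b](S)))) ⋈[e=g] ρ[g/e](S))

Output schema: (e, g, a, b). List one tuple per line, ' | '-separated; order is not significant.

Per-node cardinality:
  S → 5
  π[e,b](S) → 5
  σ[b>=2](π[e,b](S)) → 5
  π[e](σ[b>=2](π[e,b](S))) → 5
  σ[e<=3](π[e](σ[b>=2](π[e,b](S)))) → 3
  S → 5
  ρ[g/e](S) → 5
  (σ[e<=3](π[e](σ[b>=2](π[e,b](S)))) ⋈[e=g] ρ[g/e](S)) → 5

== RESULT ==
e | g | a | b
1 | 1 | 4 | 5
1 | 1 | 4 | 5
1 | 1 | 7 | 9
1 | 1 | 7 | 9
2 | 2 | 3 | 6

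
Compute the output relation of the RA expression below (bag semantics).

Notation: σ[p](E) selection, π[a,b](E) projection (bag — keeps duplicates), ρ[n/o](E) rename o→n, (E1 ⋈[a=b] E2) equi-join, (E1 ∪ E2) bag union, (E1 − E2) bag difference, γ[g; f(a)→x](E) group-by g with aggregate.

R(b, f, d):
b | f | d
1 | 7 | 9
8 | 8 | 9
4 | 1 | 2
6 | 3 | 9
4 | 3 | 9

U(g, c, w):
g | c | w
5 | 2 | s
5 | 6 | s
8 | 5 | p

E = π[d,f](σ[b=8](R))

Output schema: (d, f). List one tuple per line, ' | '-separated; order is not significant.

Per-node cardinality:
  R → 5
  σ[b=8](R) → 1
  π[d,f](σ[b=8](R)) → 1

== RESULT ==
d | f
9 | 8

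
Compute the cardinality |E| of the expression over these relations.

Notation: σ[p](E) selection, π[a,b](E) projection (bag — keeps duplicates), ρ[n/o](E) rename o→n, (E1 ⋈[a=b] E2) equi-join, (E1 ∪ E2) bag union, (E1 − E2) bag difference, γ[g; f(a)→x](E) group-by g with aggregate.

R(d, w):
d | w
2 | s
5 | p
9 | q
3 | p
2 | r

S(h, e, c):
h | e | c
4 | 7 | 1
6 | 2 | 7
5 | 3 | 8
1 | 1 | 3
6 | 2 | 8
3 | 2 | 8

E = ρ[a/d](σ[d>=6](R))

Per-node cardinality:
  R → 5
  σ[d>=6](R) → 1
  ρ[a/d](σ[d>=6](R)) → 1

|E| = 1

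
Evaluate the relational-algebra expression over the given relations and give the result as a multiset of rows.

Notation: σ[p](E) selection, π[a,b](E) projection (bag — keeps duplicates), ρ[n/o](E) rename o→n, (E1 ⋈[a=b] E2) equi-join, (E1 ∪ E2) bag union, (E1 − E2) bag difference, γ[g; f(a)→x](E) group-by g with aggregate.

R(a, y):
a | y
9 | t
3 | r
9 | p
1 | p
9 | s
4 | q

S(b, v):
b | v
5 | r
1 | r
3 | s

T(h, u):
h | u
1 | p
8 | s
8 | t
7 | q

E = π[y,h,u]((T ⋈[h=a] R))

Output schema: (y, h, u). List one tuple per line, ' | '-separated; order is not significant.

Per-node cardinality:
  T → 4
  R → 6
  (T ⋈[h=a] R) → 1
  π[y,h,u]((T ⋈[h=a] R)) → 1

== RESULT ==
y | h | u
p | 1 | p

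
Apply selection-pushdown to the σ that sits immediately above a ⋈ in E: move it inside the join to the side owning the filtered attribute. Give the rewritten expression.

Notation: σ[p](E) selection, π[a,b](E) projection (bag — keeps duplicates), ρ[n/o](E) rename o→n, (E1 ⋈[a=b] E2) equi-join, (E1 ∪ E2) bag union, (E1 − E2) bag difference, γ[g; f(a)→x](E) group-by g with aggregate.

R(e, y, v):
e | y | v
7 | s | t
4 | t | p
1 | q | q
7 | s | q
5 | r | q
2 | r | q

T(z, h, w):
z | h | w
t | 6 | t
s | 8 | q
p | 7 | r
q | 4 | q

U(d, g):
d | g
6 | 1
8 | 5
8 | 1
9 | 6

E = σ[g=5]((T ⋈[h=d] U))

σ filters on g, owned by the right side.
E' = (T ⋈[h=d] σ[g=5](U))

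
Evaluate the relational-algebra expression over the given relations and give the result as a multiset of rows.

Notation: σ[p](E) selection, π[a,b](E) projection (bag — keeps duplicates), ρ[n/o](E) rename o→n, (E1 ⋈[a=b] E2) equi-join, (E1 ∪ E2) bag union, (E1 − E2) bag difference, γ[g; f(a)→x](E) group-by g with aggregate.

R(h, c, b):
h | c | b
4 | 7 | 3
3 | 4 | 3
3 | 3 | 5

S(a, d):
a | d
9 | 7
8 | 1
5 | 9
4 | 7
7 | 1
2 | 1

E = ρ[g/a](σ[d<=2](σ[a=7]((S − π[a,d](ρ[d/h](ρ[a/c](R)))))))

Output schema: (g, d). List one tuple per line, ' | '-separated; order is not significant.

Subexpression sizes:
  S → 6
  R → 3
  ρ[a/c](R) → 3
  ρ[d/h](ρ[a/c](R)) → 3
  π[a,d](ρ[d/h](ρ[a/c](R))) → 3
  (S − π[a,d](ρ[d/h](ρ[a/c](R)))) → 6
  σ[a=7]((S − π[a,d](ρ[d/h](ρ[a/c](R))))) → 1
  σ[d<=2](σ[a=7]((S − π[a,d](ρ[d/h](ρ[a/c](R)))))) → 1
  ρ[g/a](σ[d<=2](σ[a=7]((S − π[a,d](ρ[d/h](ρ[a/c](R))))))) → 1

== RESULT ==
g | d
7 | 1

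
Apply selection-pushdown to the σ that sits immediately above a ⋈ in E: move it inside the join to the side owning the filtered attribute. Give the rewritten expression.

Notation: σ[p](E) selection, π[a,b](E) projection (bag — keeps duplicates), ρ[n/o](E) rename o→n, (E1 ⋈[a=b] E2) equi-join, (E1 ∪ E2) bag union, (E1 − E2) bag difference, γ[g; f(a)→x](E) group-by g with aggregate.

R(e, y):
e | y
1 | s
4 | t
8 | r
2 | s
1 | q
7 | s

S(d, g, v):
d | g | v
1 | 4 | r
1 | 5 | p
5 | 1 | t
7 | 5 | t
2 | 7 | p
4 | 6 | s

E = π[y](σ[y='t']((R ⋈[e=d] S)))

σ filters on y, owned by the left side.
E' = π[y]((σ[y='t'](R) ⋈[e=d] S))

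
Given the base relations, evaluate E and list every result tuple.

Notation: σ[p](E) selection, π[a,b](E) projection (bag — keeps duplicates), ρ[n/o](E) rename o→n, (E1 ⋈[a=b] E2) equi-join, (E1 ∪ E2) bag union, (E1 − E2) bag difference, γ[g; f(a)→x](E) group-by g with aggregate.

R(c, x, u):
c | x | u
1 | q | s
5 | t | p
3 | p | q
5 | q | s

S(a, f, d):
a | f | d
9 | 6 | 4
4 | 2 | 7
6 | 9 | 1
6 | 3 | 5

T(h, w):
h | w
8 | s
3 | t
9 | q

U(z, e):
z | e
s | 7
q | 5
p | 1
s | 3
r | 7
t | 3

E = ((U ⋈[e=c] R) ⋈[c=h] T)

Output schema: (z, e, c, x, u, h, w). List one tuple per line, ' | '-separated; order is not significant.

Row counts bottom-up:
  U → 6
  R → 4
  (U ⋈[e=c] R) → 5
  T → 3
  ((U ⋈[e=c] R) ⋈[c=h] T) → 2

== RESULT ==
z | e | c | x | u | h | w
s | 3 | 3 | p | q | 3 | t
t | 3 | 3 | p | q | 3 | t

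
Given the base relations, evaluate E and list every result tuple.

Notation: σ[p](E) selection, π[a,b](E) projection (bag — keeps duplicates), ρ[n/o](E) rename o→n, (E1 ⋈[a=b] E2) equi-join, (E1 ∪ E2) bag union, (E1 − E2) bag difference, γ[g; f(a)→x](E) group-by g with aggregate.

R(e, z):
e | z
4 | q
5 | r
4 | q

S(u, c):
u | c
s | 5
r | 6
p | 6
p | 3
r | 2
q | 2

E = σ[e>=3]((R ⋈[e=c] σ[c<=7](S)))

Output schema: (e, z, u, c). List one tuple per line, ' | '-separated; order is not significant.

Subexpression sizes:
  R → 3
  S → 6
  σ[c<=7](S) → 6
  (R ⋈[e=c] σ[c<=7](S)) → 1
  σ[e>=3]((R ⋈[e=c] σ[c<=7](S))) → 1

== RESULT ==
e | z | u | c
5 | r | s | 5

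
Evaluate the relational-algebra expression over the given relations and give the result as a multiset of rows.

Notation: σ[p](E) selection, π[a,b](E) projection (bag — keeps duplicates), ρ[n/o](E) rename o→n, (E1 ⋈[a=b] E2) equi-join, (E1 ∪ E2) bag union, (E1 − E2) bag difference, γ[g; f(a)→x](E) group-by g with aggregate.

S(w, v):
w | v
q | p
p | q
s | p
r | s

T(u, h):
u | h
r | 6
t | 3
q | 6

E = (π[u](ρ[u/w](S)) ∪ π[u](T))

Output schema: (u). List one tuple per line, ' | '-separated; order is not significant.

Stepwise |·|:
  S → 4
  ρ[u/w](S) → 4
  π[u](ρ[u/w](S)) → 4
  T → 3
  π[u](T) → 3
  (π[u](ρ[u/w](S)) ∪ π[u](T)) → 7

== RESULT ==
u
p
q
q
r
r
s
t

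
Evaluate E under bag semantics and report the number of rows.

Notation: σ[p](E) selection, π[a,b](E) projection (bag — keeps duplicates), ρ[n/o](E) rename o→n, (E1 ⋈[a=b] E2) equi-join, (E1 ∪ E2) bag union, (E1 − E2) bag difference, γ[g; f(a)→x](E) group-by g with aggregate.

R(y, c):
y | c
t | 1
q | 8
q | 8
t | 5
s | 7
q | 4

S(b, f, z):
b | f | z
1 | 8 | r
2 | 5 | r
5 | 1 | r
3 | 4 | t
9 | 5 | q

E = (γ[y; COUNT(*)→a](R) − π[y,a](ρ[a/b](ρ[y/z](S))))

Subexpression sizes:
  R → 6
  γ[y; COUNT(*)→a](R) → 3
  S → 5
  ρ[y/z](S) → 5
  ρ[a/b](ρ[y/z](S)) → 5
  π[y,a](ρ[a/b](ρ[y/z](S))) → 5
  (γ[y; COUNT(*)→a](R) − π[y,a](ρ[a/b](ρ[y/z](S)))) → 3

|E| = 3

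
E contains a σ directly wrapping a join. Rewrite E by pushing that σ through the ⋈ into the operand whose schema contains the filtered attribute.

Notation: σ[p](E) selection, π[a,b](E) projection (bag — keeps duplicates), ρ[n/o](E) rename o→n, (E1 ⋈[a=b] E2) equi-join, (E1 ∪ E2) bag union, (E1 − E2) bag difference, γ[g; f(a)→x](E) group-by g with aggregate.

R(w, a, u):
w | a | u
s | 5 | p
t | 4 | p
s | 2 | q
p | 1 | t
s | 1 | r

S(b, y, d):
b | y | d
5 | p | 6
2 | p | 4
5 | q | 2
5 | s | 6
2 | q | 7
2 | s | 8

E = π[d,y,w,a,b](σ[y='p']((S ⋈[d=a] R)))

σ filters on y, owned by the left side.
E' = π[d,y,w,a,b]((σ[y='p'](S) ⋈[d=a] R))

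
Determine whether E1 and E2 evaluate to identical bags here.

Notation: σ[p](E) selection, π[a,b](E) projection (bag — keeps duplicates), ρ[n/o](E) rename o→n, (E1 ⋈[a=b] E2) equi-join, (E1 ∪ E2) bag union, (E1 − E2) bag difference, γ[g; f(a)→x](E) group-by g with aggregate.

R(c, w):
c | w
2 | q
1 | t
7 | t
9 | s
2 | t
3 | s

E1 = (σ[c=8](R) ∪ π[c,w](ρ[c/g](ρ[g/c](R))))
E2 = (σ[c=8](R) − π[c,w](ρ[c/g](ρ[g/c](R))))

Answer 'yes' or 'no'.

E1 subexpression sizes:
  R → 6
  σ[c=8](R) → 0
  R → 6
  ρ[g/c](R) → 6
  ρ[c/g](ρ[g/c](R)) → 6
  π[c,w](ρ[c/g](ρ[g/c](R))) → 6
  (σ[c=8](R) ∪ π[c,w](ρ[c/g](ρ[g/c](R)))) → 6
E2 subexpression sizes:
  R → 6
  σ[c=8](R) → 0
  R → 6
  ρ[g/c](R) → 6
  ρ[c/g](ρ[g/c](R)) → 6
  π[c,w](ρ[c/g](ρ[g/c](R))) → 6
  (σ[c=8](R) − π[c,w](ρ[c/g](ρ[g/c](R)))) → 0

E1 result:
c | w
1 | t
2 | q
2 | t
3 | s
7 | t
9 | s
E2 result:
c | w
(0 rows)
Witness: (9, 's') appears 1× in E1 but 0× in E2.

no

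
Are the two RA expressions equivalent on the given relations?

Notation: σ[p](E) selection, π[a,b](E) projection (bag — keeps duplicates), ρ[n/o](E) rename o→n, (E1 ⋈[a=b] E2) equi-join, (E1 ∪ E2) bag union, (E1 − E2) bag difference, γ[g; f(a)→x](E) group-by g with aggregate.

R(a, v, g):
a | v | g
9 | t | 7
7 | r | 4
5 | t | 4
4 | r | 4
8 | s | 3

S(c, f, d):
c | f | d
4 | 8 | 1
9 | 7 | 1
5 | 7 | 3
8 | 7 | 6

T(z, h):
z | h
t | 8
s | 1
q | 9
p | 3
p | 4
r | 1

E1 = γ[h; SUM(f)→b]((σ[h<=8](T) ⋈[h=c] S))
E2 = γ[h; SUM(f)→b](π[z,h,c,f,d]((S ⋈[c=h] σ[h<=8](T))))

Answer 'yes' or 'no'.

E1 row counts bottom-up:
  T → 6
  σ[h<=8](T) → 5
  S → 4
  (σ[h<=8](T) ⋈[h=c] S) → 2
  γ[h; SUM(f)→b]((σ[h<=8](T) ⋈[h=c] S)) → 2
E2 row counts bottom-up:
  S → 4
  T → 6
  σ[h<=8](T) → 5
  (S ⋈[c=h] σ[h<=8](T)) → 2
  π[z,h,c,f,d]((S ⋈[c=h] σ[h<=8](T))) → 2
  γ[h; SUM(f)→b](π[z,h,c,f,d]((S ⋈[c=h] σ[h<=8](T)))) → 2

E1 and E2 produce the same multiset:
h | b
4 | 8
8 | 7

yes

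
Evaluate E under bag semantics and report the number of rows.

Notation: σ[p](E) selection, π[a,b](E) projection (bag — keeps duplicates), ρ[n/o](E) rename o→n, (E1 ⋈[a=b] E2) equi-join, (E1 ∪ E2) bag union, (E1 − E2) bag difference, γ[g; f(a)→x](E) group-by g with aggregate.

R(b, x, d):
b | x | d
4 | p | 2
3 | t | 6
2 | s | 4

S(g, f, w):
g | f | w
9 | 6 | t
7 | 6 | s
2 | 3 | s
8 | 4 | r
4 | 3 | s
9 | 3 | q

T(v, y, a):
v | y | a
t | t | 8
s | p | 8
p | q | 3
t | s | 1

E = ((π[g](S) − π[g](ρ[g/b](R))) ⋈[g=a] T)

Stepwise |·|:
  S → 6
  π[g](S) → 6
  R → 3
  ρ[g/b](R) → 3
  π[g](ρ[g/b](R)) → 3
  (π[g](S) − π[g](ρ[g/b](R))) → 4
  T → 4
  ((π[g](S) − π[g](ρ[g/b](R))) ⋈[g=a] T) → 2

|E| = 2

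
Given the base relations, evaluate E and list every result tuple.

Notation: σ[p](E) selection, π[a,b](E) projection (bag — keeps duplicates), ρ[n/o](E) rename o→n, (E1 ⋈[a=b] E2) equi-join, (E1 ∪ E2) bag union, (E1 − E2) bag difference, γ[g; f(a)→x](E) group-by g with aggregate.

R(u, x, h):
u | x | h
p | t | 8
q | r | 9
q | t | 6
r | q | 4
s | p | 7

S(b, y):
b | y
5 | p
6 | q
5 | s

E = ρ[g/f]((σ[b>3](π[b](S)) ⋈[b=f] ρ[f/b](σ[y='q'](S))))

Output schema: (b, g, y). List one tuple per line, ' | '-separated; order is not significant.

Row counts bottom-up:
  S → 3
  π[b](S) → 3
  σ[b>3](π[b](S)) → 3
  S → 3
  σ[y='q'](S) → 1
  ρ[f/b](σ[y='q'](S)) → 1
  (σ[b>3](π[b](S)) ⋈[b=f] ρ[f/b](σ[y='q'](S))) → 1
  ρ[g/f]((σ[b>3](π[b](S)) ⋈[b=f] ρ[f/b](σ[y='q'](S)))) → 1

== RESULT ==
b | g | y
6 | 6 | q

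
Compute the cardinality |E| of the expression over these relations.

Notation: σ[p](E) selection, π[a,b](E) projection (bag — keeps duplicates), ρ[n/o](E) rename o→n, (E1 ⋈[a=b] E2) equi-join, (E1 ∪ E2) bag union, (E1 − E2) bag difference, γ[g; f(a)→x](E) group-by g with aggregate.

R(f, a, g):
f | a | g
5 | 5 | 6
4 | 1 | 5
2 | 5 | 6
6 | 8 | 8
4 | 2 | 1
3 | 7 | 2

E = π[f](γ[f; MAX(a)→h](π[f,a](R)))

Stepwise |·|:
  R → 6
  π[f,a](R) → 6
  γ[f; MAX(a)→h](π[f,a](R)) → 5
  π[f](γ[f; MAX(a)→h](π[f,a](R))) → 5

|E| = 5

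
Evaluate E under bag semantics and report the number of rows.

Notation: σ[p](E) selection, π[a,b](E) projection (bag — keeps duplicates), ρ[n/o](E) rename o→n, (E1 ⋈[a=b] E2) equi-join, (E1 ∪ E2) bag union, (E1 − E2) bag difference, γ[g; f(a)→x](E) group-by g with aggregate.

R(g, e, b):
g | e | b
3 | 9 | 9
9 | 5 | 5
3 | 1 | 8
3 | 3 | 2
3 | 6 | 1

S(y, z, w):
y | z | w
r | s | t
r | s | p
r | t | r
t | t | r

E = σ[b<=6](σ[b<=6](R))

Stepwise |·|:
  R → 5
  σ[b<=6](R) → 3
  σ[b<=6](σ[b<=6](R)) → 3

|E| = 3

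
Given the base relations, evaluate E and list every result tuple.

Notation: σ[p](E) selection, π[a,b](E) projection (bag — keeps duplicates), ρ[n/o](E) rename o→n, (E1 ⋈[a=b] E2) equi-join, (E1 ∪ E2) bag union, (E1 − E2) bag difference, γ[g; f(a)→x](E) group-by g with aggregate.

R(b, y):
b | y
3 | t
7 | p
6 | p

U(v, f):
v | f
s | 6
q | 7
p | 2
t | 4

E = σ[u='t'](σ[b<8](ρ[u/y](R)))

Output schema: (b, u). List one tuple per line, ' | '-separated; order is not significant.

Per-node cardinality:
  R → 3
  ρ[u/y](R) → 3
  σ[b<8](ρ[u/y](R)) → 3
  σ[u='t'](σ[b<8](ρ[u/y](R))) → 1

== RESULT ==
b | u
3 | t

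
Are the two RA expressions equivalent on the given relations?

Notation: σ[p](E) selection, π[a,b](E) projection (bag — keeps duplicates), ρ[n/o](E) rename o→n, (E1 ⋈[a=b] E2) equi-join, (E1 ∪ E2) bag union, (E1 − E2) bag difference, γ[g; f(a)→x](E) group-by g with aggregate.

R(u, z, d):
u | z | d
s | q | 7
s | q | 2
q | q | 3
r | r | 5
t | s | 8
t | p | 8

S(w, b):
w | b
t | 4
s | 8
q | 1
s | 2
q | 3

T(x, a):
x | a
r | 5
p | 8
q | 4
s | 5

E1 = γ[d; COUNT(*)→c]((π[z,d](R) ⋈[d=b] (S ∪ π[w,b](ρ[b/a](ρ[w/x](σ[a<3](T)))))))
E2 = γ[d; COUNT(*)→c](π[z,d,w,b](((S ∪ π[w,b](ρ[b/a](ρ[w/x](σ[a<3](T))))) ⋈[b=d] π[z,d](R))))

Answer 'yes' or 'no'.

E1 row counts bottom-up:
  R → 6
  π[z,d](R) → 6
  S → 5
  T → 4
  σ[a<3](T) → 0
  ρ[w/x](σ[a<3](T)) → 0
  ρ[b/a](ρ[w/x](σ[a<3](T))) → 0
  π[w,b](ρ[b/a](ρ[w/x](σ[a<3](T)))) → 0
  (S ∪ π[w,b](ρ[b/a](ρ[w/x](σ[a<3](T))))) → 5
  (π[z,d](R) ⋈[d=b] (S ∪ π[w,b](ρ[b/a](ρ[w/x](σ[a<3](T)))))) → 4
  γ[d; COUNT(*)→c]((π[z,d](R) ⋈[d=b] (S ∪ π[w,b](ρ[b/a](ρ[w/x](σ[a<3](T))))))) → 3
E2 row counts bottom-up:
  S → 5
  T → 4
  σ[a<3](T) → 0
  ρ[w/x](σ[a<3](T)) → 0
  ρ[b/a](ρ[w/x](σ[a<3](T))) → 0
  π[w,b](ρ[b/a](ρ[w/x](σ[a<3](T)))) → 0
  (S ∪ π[w,b](ρ[b/a](ρ[w/x](σ[a<3](T))))) → 5
  R → 6
  π[z,d](R) → 6
  ((S ∪ π[w,b](ρ[b/a](ρ[w/x](σ[a<3](T))))) ⋈[b=d] π[z,d](R)) → 4
  π[z,d,w,b](((S ∪ π[w,b](ρ[b/a](ρ[w/x](σ[a<3](T))))) ⋈[b=d] π[z,d](R))) → 4
  γ[d; COUNT(*)→c](π[z,d,w,b](((S ∪ π[w,b](ρ[b/a](ρ[w/x](σ[a<3](T))))) ⋈[b=d] π[z,d](R)))) → 3

E1 and E2 produce the same multiset:
d | c
2 | 1
3 | 1
8 | 2

yes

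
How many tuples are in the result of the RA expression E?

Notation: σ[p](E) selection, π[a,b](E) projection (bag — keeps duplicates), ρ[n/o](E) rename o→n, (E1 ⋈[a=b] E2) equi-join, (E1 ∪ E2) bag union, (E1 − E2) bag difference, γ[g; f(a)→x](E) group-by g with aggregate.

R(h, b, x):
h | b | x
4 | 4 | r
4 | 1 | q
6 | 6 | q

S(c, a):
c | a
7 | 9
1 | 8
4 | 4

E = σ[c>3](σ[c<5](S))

Stepwise |·|:
  S → 3
  σ[c<5](S) → 2
  σ[c>3](σ[c<5](S)) → 1

|E| = 1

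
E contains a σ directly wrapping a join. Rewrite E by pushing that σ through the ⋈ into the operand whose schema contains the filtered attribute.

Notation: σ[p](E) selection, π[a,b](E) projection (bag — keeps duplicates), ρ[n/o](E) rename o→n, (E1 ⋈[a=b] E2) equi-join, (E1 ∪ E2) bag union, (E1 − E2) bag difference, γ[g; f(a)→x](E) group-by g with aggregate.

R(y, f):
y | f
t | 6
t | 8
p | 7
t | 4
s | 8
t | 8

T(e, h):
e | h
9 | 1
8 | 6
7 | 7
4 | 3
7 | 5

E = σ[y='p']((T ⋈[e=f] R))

σ filters on y, owned by the right side.
E' = (T ⋈[e=f] σ[y='p'](R))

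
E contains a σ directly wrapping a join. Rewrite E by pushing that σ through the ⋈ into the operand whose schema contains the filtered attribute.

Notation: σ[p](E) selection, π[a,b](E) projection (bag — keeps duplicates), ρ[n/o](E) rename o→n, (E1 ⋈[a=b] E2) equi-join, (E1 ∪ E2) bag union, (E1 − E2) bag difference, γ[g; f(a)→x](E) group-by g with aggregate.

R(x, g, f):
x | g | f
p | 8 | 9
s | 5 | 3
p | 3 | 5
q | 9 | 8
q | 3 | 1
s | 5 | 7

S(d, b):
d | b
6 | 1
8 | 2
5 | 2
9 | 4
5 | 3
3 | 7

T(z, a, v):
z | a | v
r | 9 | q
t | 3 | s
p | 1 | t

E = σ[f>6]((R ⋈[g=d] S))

σ filters on f, owned by the left side.
E' = (σ[f>6](R) ⋈[g=d] S)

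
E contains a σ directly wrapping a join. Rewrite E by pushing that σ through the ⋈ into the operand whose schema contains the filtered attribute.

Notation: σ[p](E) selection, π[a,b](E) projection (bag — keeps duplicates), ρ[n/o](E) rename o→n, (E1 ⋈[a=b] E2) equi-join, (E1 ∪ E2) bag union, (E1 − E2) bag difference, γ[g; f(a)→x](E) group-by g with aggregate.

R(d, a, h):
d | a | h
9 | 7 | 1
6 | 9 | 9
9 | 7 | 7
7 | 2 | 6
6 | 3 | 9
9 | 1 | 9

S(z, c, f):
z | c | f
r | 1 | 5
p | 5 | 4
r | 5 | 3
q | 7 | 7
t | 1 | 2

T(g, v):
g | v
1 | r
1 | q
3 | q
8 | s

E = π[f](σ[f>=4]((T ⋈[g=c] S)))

σ filters on f, owned by the right side.
E' = π[f]((T ⋈[g=c] σ[f>=4](S)))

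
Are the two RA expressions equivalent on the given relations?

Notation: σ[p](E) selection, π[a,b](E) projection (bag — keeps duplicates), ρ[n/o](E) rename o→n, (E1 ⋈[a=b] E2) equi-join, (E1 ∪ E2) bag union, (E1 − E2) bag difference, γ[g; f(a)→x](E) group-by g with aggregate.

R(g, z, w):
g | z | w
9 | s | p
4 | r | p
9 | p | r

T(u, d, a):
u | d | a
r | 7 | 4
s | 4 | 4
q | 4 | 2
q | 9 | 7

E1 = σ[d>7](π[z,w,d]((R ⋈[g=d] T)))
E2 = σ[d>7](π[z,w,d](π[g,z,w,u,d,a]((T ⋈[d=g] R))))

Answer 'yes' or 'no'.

E1 subexpression sizes:
  R → 3
  T → 4
  (R ⋈[g=d] T) → 4
  π[z,w,d]((R ⋈[g=d] T)) → 4
  σ[d>7](π[z,w,d]((R ⋈[g=d] T))) → 2
E2 subexpression sizes:
  T → 4
  R → 3
  (T ⋈[d=g] R) → 4
  π[g,z,w,u,d,a]((T ⋈[d=g] R)) → 4
  π[z,w,d](π[g,z,w,u,d,a]((T ⋈[d=g] R))) → 4
  σ[d>7](π[z,w,d](π[g,z,w,u,d,a]((T ⋈[d=g] R)))) → 2

E1 and E2 produce the same multiset:
z | w | d
p | r | 9
s | p | 9

yes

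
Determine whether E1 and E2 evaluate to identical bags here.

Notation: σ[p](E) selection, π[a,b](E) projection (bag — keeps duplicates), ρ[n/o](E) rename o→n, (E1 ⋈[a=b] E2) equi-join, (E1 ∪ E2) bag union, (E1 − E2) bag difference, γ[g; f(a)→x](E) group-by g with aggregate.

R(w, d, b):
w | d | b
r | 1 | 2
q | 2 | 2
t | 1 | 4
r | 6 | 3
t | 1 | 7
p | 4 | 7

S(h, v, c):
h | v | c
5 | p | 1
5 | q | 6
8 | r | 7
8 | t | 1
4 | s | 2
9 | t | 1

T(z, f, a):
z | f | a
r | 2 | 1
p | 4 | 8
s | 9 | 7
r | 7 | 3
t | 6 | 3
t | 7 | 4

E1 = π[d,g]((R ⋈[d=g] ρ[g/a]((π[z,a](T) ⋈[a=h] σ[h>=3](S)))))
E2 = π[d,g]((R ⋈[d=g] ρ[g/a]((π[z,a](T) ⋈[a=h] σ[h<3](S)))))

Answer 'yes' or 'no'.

E1 subexpression sizes:
  R → 6
  T → 6
  π[z,a](T) → 6
  S → 6
  σ[h>=3](S) → 6
  (π[z,a](T) ⋈[a=h] σ[h>=3](S)) → 3
  ρ[g/a]((π[z,a](T) ⋈[a=h] σ[h>=3](S))) → 3
  (R ⋈[d=g] ρ[g/a]((π[z,a](T) ⋈[a=h] σ[h>=3](S)))) → 1
  π[d,g]((R ⋈[d=g] ρ[g/a]((π[z,a](T) ⋈[a=h] σ[h>=3](S))))) → 1
E2 subexpression sizes:
  R → 6
  T → 6
  π[z,a](T) → 6
  S → 6
  σ[h<3](S) → 0
  (π[z,a](T) ⋈[a=h] σ[h<3](S)) → 0
  ρ[g/a]((π[z,a](T) ⋈[a=h] σ[h<3](S))) → 0
  (R ⋈[d=g] ρ[g/a]((π[z,a](T) ⋈[a=h] σ[h<3](S)))) → 0
  π[d,g]((R ⋈[d=g] ρ[g/a]((π[z,a](T) ⋈[a=h] σ[h<3](S))))) → 0

E1 result:
d | g
4 | 4
E2 result:
d | g
(0 rows)
Witness: (4, 4) appears 1× in E1 but 0× in E2.

no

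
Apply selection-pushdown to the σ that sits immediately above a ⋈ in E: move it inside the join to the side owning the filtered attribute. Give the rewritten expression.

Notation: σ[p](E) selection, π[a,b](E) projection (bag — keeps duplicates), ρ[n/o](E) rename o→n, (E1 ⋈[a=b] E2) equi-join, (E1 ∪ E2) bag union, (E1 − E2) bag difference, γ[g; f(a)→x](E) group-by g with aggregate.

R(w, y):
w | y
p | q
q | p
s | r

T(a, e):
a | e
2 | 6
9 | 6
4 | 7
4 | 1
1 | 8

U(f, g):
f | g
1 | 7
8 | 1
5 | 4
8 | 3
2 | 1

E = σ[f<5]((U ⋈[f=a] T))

σ filters on f, owned by the left side.
E' = (σ[f<5](U) ⋈[f=a] T)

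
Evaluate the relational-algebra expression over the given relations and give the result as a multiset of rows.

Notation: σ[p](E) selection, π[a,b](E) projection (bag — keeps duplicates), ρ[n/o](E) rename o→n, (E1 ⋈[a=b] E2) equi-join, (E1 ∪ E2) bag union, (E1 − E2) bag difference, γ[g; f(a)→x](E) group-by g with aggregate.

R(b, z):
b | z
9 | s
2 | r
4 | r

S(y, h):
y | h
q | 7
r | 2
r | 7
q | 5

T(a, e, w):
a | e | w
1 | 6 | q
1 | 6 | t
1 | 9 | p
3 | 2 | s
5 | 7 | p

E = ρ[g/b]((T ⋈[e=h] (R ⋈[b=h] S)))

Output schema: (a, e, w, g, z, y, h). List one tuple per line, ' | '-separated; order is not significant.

Subexpression sizes:
  T → 5
  R → 3
  S → 4
  (R ⋈[b=h] S) → 1
  (T ⋈[e=h] (R ⋈[b=h] S)) → 1
  ρ[g/b]((T ⋈[e=h] (R ⋈[b=h] S))) → 1

== RESULT ==
a | e | w | g | z | y | h
3 | 2 | s | 2 | r | r | 2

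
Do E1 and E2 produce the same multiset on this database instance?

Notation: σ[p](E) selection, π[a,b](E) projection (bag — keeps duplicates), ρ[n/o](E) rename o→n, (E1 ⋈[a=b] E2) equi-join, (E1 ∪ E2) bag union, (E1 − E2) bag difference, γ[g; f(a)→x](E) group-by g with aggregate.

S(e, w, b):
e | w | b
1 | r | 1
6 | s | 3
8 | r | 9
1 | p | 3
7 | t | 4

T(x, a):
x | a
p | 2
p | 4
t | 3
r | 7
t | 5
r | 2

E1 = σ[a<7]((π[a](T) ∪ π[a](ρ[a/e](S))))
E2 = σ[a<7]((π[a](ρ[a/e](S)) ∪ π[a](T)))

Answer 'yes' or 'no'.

E1 subexpression sizes:
  T → 6
  π[a](T) → 6
  S → 5
  ρ[a/e](S) → 5
  π[a](ρ[a/e](S)) → 5
  (π[a](T) ∪ π[a](ρ[a/e](S))) → 11
  σ[a<7]((π[a](T) ∪ π[a](ρ[a/e](S)))) → 8
E2 subexpression sizes:
  S → 5
  ρ[a/e](S) → 5
  π[a](ρ[a/e](S)) → 5
  T → 6
  π[a](T) → 6
  (π[a](ρ[a/e](S)) ∪ π[a](T)) → 11
  σ[a<7]((π[a](ρ[a/e](S)) ∪ π[a](T))) → 8

E1 and E2 produce the same multiset:
a
1
1
2
2
3
4
5
6

yes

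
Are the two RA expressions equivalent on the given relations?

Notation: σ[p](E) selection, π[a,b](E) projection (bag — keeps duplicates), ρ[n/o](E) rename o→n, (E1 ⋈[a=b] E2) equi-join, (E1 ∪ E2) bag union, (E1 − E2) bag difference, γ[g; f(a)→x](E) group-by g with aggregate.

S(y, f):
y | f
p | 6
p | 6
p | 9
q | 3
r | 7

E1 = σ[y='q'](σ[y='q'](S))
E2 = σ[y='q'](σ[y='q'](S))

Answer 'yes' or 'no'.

E1 per-node cardinality:
  S → 5
  σ[y='q'](S) → 1
  σ[y='q'](σ[y='q'](S)) → 1
E2 per-node cardinality:
  S → 5
  σ[y='q'](S) → 1
  σ[y='q'](σ[y='q'](S)) → 1

E1 and E2 produce the same multiset:
y | f
q | 3

yes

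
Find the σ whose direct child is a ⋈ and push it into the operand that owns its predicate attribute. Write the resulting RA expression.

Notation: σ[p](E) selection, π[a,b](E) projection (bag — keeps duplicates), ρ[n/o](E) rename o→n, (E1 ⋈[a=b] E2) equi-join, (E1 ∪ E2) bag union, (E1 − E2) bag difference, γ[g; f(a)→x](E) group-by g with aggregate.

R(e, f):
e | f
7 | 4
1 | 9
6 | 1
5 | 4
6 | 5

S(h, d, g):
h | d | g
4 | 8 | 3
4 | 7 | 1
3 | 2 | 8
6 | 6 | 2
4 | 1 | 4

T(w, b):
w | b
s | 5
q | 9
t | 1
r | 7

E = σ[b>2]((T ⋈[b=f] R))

σ filters on b, owned by the left side.
E' = (σ[b>2](T) ⋈[b=f] R)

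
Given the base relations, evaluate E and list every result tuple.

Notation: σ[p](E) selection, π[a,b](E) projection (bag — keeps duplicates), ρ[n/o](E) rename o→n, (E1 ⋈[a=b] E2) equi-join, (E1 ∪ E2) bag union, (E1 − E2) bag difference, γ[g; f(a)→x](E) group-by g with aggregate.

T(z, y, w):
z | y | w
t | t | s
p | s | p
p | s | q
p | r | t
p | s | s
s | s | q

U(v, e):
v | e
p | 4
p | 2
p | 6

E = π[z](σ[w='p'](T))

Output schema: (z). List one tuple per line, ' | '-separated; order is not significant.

Subexpression sizes:
  T → 6
  σ[w='p'](T) → 1
  π[z](σ[w='p'](T)) → 1

== RESULT ==
z
p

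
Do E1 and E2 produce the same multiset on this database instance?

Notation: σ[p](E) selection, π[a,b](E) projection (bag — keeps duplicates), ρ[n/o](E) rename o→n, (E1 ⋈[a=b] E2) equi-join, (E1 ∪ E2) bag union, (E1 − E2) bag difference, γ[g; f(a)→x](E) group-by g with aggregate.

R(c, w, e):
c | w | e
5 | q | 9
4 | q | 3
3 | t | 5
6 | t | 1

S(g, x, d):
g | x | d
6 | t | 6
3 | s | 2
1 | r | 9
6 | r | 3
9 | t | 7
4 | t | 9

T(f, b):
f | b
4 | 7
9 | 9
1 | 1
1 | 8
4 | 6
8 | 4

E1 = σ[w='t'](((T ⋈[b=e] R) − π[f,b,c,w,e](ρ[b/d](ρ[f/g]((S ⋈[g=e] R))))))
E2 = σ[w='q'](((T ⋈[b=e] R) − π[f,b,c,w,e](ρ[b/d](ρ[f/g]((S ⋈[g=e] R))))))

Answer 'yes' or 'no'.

E1 subexpression sizes:
  T → 6
  R → 4
  (T ⋈[b=e] R) → 2
  S → 6
  R → 4
  (S ⋈[g=e] R) → 3
  ρ[f/g]((S ⋈[g=e] R)) → 3
  ρ[b/d](ρ[f/g]((S ⋈[g=e] R))) → 3
  π[f,b,c,w,e](ρ[b/d](ρ[f/g]((S ⋈[g=e] R)))) → 3
  ((T ⋈[b=e] R) − π[f,b,c,w,e](ρ[b/d](ρ[f/g]((S ⋈[g=e] R))))) → 2
  σ[w='t'](((T ⋈[b=e] R) − π[f,b,c,w,e](ρ[b/d](ρ[f/g]((S ⋈[g=e] R)))))) → 1
E2 subexpression sizes:
  T → 6
  R → 4
  (T ⋈[b=e] R) → 2
  S → 6
  R → 4
  (S ⋈[g=e] R) → 3
  ρ[f/g]((S ⋈[g=e] R)) → 3
  ρ[b/d](ρ[f/g]((S ⋈[g=e] R))) → 3
  π[f,b,c,w,e](ρ[b/d](ρ[f/g]((S ⋈[g=e] R)))) → 3
  ((T ⋈[b=e] R) − π[f,b,c,w,e](ρ[b/d](ρ[f/g]((S ⋈[g=e] R))))) → 2
  σ[w='q'](((T ⋈[b=e] R) − π[f,b,c,w,e](ρ[b/d](ρ[f/g]((S ⋈[g=e] R)))))) → 1

E1 result:
f | b | c | w | e
1 | 1 | 6 | t | 1
E2 result:
f | b | c | w | e
9 | 9 | 5 | q | 9
Witness: (1, 1, 6, 't', 1) appears 1× in E1 but 0× in E2.

no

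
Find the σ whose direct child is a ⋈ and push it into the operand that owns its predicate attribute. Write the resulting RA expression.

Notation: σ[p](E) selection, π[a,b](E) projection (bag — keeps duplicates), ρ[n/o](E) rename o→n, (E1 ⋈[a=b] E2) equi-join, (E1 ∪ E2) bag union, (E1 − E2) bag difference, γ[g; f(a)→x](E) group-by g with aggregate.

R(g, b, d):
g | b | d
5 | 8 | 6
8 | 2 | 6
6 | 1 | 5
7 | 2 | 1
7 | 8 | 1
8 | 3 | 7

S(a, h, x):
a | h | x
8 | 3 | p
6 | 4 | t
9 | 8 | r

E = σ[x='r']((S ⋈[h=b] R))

σ filters on x, owned by the left side.
E' = (σ[x='r'](S) ⋈[h=b] R)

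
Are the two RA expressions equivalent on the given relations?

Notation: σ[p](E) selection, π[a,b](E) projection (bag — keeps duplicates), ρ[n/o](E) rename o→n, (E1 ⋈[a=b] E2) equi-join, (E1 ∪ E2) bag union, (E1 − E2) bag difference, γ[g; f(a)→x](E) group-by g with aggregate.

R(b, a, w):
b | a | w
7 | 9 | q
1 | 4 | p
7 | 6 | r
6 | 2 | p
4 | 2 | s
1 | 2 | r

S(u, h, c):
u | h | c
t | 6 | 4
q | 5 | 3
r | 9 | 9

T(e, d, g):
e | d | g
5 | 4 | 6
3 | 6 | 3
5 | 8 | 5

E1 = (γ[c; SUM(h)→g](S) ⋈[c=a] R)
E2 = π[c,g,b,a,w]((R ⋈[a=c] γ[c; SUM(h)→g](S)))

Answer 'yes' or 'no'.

E1 subexpression sizes:
  S → 3
  γ[c; SUM(h)→g](S) → 3
  R → 6
  (γ[c; SUM(h)→g](S) ⋈[c=a] R) → 2
E2 subexpression sizes:
  R → 6
  S → 3
  γ[c; SUM(h)→g](S) → 3
  (R ⋈[a=c] γ[c; SUM(h)→g](S)) → 2
  π[c,g,b,a,w]((R ⋈[a=c] γ[c; SUM(h)→g](S))) → 2

E1 and E2 produce the same multiset:
c | g | b | a | w
4 | 6 | 1 | 4 | p
9 | 9 | 7 | 9 | q

yes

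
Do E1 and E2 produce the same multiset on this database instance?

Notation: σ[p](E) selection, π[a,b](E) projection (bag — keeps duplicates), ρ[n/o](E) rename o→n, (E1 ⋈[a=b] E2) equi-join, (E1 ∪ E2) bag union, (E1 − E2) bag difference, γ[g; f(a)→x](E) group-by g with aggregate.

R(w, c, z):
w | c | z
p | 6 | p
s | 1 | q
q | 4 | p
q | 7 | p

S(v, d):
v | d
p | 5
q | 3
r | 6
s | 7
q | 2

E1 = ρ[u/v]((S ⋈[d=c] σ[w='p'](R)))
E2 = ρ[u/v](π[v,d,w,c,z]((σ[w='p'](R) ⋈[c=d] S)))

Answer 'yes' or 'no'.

E1 subexpression sizes:
  S → 5
  R → 4
  σ[w='p'](R) → 1
  (S ⋈[d=c] σ[w='p'](R)) → 1
  ρ[u/v]((S ⋈[d=c] σ[w='p'](R))) → 1
E2 subexpression sizes:
  R → 4
  σ[w='p'](R) → 1
  S → 5
  (σ[w='p'](R) ⋈[c=d] S) → 1
  π[v,d,w,c,z]((σ[w='p'](R) ⋈[c=d] S)) → 1
  ρ[u/v](π[v,d,w,c,z]((σ[w='p'](R) ⋈[c=d] S))) → 1

E1 and E2 produce the same multiset:
u | d | w | c | z
r | 6 | p | 6 | p

yes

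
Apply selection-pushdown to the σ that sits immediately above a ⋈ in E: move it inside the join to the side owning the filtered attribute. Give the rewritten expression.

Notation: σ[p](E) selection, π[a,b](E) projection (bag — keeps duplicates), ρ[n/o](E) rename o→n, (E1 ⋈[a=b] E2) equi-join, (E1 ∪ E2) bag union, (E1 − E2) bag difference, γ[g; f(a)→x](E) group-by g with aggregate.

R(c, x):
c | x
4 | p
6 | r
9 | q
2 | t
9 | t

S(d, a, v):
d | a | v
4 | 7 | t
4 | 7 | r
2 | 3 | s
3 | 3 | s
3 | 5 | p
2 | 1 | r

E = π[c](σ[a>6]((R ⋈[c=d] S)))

σ filters on a, owned by the right side.
E' = π[c]((R ⋈[c=d] σ[a>6](S)))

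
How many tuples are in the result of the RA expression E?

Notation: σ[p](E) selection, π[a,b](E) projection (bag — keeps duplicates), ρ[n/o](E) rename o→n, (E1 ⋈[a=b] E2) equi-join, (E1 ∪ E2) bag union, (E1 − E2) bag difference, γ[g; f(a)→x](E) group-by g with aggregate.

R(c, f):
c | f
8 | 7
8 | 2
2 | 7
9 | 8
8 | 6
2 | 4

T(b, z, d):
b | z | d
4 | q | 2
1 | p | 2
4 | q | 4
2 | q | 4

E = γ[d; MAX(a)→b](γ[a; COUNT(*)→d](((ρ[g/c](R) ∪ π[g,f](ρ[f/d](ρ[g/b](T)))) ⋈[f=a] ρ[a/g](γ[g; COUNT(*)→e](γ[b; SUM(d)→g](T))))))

Row counts bottom-up:
  R → 6
  ρ[g/c](R) → 6
  T → 4
  ρ[g/b](T) → 4
  ρ[f/d](ρ[g/b](T)) → 4
  π[g,f](ρ[f/d](ρ[g/b](T))) → 4
  (ρ[g/c](R) ∪ π[g,f](ρ[f/d](ρ[g/b](T)))) → 10
  T → 4
  γ[b; SUM(d)→g](T) → 3
  γ[g; COUNT(*)→e](γ[b; SUM(d)→g](T)) → 3
  ρ[a/g](γ[g; COUNT(*)→e](γ[b; SUM(d)→g](T))) → 3
  ((ρ[g/c](R) ∪ π[g,f](ρ[f/d](ρ[g/b](T)))) ⋈[f=a] ρ[a/g](γ[g; COUNT(*)→e](γ[b; SUM(d)→g](T)))) → 7
  γ[a; COUNT(*)→d](((ρ[g/c](R) ∪ π[g,f](ρ[f/d](ρ[g/b](T)))) ⋈[f=a] ρ[a/g](γ[g; COUNT(*)→e](γ[b; SUM(d)→g](T))))) → 3
  γ[d; MAX(a)→b](γ[a; COUNT(*)→d](((ρ[g/c](R) ∪ π[g,f](ρ[f/d](ρ[g/b](T)))) ⋈[f=a] ρ[a/g](γ[g; COUNT(*)→e](γ[b; SUM(d)→g](T)))))) → 2

|E| = 2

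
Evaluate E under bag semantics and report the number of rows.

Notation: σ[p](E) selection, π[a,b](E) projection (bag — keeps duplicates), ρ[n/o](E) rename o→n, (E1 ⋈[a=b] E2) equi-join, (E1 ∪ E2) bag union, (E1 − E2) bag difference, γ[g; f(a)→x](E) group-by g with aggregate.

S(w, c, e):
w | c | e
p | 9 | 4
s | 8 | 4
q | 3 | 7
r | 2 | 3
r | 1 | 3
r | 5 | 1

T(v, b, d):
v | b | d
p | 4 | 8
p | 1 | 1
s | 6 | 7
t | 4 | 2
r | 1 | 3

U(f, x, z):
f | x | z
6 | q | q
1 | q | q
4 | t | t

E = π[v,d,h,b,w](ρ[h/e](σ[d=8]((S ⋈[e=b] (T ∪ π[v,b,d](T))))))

Row counts bottom-up:
  S → 6
  T → 5
  T → 5
  π[v,b,d](T) → 5
  (T ∪ π[v,b,d](T)) → 10
  (S ⋈[e=b] (T ∪ π[v,b,d](T))) → 12
  σ[d=8]((S ⋈[e=b] (T ∪ π[v,b,d](T)))) → 4
  ρ[h/e](σ[d=8]((S ⋈[e=b] (T ∪ π[v,b,d](T))))) → 4
  π[v,d,h,b,w](ρ[h/e](σ[d=8]((S ⋈[e=b] (T ∪ π[v,b,d](T)))))) → 4

|E| = 4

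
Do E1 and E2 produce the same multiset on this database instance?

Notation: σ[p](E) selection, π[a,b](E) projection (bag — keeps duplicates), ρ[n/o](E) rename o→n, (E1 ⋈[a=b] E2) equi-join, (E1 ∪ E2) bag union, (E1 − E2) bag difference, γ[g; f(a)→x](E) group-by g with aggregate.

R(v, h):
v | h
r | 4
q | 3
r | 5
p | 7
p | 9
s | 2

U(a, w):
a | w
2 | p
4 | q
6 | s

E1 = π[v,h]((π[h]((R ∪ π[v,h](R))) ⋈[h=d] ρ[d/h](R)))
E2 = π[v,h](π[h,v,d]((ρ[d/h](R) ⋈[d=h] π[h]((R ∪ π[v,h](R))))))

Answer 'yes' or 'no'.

E1 subexpression sizes:
  R → 6
  R → 6
  π[v,h](R) → 6
  (R ∪ π[v,h](R)) → 12
  π[h]((R ∪ π[v,h](R))) → 12
  R → 6
  ρ[d/h](R) → 6
  (π[h]((R ∪ π[v,h](R))) ⋈[h=d] ρ[d/h](R)) → 12
  π[v,h]((π[h]((R ∪ π[v,h](R))) ⋈[h=d] ρ[d/h](R))) → 12
E2 subexpression sizes:
  R → 6
  ρ[d/h](R) → 6
  R → 6
  R → 6
  π[v,h](R) → 6
  (R ∪ π[v,h](R)) → 12
  π[h]((R ∪ π[v,h](R))) → 12
  (ρ[d/h](R) ⋈[d=h] π[h]((R ∪ π[v,h](R)))) → 12
  π[h,v,d]((ρ[d/h](R) ⋈[d=h] π[h]((R ∪ π[v,h](R))))) → 12
  π[v,h](π[h,v,d]((ρ[d/h](R) ⋈[d=h] π[h]((R ∪ π[v,h](R)))))) → 12

E1 and E2 produce the same multiset:
v | h
p | 7
p | 7
p | 9
p | 9
q | 3
q | 3
r | 4
r | 4
r | 5
r | 5
s | 2
s | 2

yes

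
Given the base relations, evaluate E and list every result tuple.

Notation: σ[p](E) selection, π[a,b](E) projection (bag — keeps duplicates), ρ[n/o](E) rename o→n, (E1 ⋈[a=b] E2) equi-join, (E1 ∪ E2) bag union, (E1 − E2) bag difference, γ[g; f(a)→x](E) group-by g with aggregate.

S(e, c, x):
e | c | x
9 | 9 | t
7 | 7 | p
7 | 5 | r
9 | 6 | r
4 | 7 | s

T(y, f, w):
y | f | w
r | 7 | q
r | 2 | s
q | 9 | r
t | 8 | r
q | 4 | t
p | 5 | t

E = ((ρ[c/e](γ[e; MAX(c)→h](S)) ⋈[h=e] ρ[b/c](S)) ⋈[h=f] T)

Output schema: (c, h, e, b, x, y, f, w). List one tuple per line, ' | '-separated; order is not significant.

Subexpression sizes:
  S → 5
  γ[e; MAX(c)→h](S) → 3
  ρ[c/e](γ[e; MAX(c)→h](S)) → 3
  S → 5
  ρ[b/c](S) → 5
  (ρ[c/e](γ[e; MAX(c)→h](S)) ⋈[h=e] ρ[b/c](S)) → 6
  T → 6
  ((ρ[c/e](γ[e; MAX(c)→h](S)) ⋈[h=e] ρ[b/c](S)) ⋈[h=f] T) → 6

== RESULT ==
c | h | e | b | x | y | f | w
4 | 7 | 7 | 5 | r | r | 7 | q
4 | 7 | 7 | 7 | p | r | 7 | q
7 | 7 | 7 | 5 | r | r | 7 | q
7 | 7 | 7 | 7 | p | r | 7 | q
9 | 9 | 9 | 6 | r | q | 9 | r
9 | 9 | 9 | 9 | t | q | 9 | r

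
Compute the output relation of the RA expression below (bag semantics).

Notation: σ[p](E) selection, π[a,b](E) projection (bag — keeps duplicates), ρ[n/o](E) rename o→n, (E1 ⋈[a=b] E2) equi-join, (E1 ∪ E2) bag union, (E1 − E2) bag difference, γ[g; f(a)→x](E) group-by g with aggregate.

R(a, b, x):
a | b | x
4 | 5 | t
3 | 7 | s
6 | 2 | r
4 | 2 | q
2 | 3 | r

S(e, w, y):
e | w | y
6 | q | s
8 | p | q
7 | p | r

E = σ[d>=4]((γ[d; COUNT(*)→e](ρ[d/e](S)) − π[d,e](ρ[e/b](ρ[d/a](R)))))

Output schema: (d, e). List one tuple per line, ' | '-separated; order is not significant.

Per-node cardinality:
  S → 3
  ρ[d/e](S) → 3
  γ[d; COUNT(*)→e](ρ[d/e](S)) → 3
  R → 5
  ρ[d/a](R) → 5
  ρ[e/b](ρ[d/a](R)) → 5
  π[d,e](ρ[e/b](ρ[d/a](R))) → 5
  (γ[d; COUNT(*)→e](ρ[d/e](S)) − π[d,e](ρ[e/b](ρ[d/a](R)))) → 3
  σ[d>=4]((γ[d; COUNT(*)→e](ρ[d/e](S)) − π[d,e](ρ[e/b](ρ[d/a](R))))) → 3

== RESULT ==
d | e
6 | 1
7 | 1
8 | 1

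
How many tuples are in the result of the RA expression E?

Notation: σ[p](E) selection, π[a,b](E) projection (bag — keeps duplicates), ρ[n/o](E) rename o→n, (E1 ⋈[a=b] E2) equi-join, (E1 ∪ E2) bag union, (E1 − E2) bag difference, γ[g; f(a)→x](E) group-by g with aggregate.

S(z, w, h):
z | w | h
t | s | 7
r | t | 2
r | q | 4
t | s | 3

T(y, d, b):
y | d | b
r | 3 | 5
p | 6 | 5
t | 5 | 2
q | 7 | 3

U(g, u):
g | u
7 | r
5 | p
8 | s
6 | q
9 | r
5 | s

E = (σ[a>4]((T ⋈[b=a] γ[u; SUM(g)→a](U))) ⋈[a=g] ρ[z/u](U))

Subexpression sizes:
  T → 4
  U → 6
  γ[u; SUM(g)→a](U) → 4
  (T ⋈[b=a] γ[u; SUM(g)→a](U)) → 2
  σ[a>4]((T ⋈[b=a] γ[u; SUM(g)→a](U))) → 2
  U → 6
  ρ[z/u](U) → 6
  (σ[a>4]((T ⋈[b=a] γ[u; SUM(g)→a](U))) ⋈[a=g] ρ[z/u](U)) → 4

|E| = 4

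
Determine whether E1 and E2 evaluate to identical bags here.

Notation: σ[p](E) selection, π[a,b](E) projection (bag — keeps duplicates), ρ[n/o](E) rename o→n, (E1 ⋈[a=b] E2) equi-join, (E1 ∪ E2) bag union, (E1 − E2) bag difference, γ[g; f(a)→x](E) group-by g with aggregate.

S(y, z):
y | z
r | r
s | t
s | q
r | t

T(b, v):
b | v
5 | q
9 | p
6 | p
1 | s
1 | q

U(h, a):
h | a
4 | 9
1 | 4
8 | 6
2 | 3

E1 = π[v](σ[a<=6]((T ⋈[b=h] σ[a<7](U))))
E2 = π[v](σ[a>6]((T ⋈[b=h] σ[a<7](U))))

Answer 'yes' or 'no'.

E1 row counts bottom-up:
  T → 5
  U → 4
  σ[a<7](U) → 3
  (T ⋈[b=h] σ[a<7](U)) → 2
  σ[a<=6]((T ⋈[b=h] σ[a<7](U))) → 2
  π[v](σ[a<=6]((T ⋈[b=h] σ[a<7](U)))) → 2
E2 row counts bottom-up:
  T → 5
  U → 4
  σ[a<7](U) → 3
  (T ⋈[b=h] σ[a<7](U)) → 2
  σ[a>6]((T ⋈[b=h] σ[a<7](U))) → 0
  π[v](σ[a>6]((T ⋈[b=h] σ[a<7](U)))) → 0

E1 result:
v
q
s
E2 result:
v
(0 rows)
Witness: ('q',) appears 1× in E1 but 0× in E2.

no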